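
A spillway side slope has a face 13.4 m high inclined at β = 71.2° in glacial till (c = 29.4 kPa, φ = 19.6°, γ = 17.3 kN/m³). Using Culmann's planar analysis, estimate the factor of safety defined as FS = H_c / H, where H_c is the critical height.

FS = 1.19

H_c = (4c/γ) · sinβ cosφ / [1 − cos(β − φ)]
    = (4·29.4/17.3) · sin71.2°·cos19.6° / [1 − cos51.6°]
    = 6.798 · 0.8918 / 0.3789 = 16.00 m
FS = H_c / H = 16.00 / 13.4 = 1.194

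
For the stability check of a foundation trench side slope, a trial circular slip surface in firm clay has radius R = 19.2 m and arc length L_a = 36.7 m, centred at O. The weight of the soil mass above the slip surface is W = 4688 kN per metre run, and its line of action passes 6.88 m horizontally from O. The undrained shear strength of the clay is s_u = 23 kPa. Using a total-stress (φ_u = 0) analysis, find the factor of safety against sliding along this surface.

FS = 0.50

Taking moments about the centre O, the resisting moment is provided by the undrained shear strength acting along the arc:
M_R = s_u·L_a·R = 23·36.70·19.2 = 16206.7 kN·m/m
M_D = W·d = 4688·6.88 = 32253.4 kN·m/m
FS = M_R / M_D = 16206.7 / 32253.4 = 0.502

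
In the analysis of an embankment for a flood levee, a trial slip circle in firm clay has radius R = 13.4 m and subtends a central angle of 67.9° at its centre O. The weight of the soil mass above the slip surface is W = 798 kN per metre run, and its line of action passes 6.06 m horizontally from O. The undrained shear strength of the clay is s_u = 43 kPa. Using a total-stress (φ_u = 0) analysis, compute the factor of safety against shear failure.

Taking moments about the centre O, the resisting moment is provided by the undrained shear strength acting along the arc:
Arc length L_a = R·θ = 13.4·(67.9°·π/180) = 13.4·1.1851 = 15.88 m
M_R = s_u·L_a·R = 43·15.88·13.4 = 9150.1 kN·m/m
M_D = W·d = 798·6.06 = 4835.9 kN·m/m
FS = M_R / M_D = 9150.1 / 4835.9 = 1.892

FS = 1.89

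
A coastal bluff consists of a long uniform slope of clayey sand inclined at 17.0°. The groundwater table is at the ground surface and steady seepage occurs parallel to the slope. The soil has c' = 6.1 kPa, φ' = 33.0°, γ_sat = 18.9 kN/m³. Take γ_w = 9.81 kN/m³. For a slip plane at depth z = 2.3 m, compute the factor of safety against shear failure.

With seepage parallel to the slope and the water table at the surface, the effective normal stress on the slip plane uses the buoyant unit weight γ' = γ_sat − γ_w while the driving shear stress uses γ_sat:
FS = [c' + γ' z cos²β tanφ'] / [γ_sat z sinβ cosβ]
γ' = 18.9 − 9.81 = 9.09 kN/m³
Numerator = 6.1 + 9.09·2.3·cos²17.0°·tan33.0° = 6.1 + 9.09·2.3·0.9145·0.6494 = 18.517 kPa
Denominator = 18.9·2.3·sin17.0°·cos17.0° = 18.9·2.3·0.2924·0.9563 = 12.154 kPa
FS = 18.517 / 12.154 = 1.523

FS = 1.52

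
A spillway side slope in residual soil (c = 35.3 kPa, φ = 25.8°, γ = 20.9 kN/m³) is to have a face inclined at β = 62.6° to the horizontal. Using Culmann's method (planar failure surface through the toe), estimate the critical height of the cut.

Culmann's analysis gives the critical failure plane at α_cr = (β + φ)/2 = (62.6 + 25.8)/2 = 44.2°, and the critical height
H_c = (4c/γ) · sinβ cosφ / [1 − cos(β − φ)]
    = (4·35.3/20.9) · sin62.6°·cos25.8° / [1 − cos(36.8°)]
    = 6.756 · 0.8878·0.9003 / [1 − 0.8007]
    = 6.756 · 0.7993 / 0.1993
    = 27.10 m

H_c = 27.10 m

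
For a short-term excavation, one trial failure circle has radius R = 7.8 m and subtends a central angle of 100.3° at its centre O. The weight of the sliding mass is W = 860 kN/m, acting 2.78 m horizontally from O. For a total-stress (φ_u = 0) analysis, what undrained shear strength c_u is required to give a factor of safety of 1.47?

c_u = 33.0 kPa

FS = c_u·L_a·R / (W·d), so c_u = FS·W·d / (L_a·R).
Arc length L_a = R·θ = 7.8·(100.3°·π/180) = 7.8·1.7506 = 13.65 m
c_u = 1.47·860·2.78 / (13.65·7.8) = 3514.5 / 106.50 = 33.00 kPa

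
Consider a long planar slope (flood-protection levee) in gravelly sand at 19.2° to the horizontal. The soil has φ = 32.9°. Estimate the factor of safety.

For a dry cohesionless infinite slope the factor of safety is FS = tanφ / tanβ.
FS = tan32.9° / tan19.2° = 0.6469 / 0.3482 = 1.858

FS = 1.86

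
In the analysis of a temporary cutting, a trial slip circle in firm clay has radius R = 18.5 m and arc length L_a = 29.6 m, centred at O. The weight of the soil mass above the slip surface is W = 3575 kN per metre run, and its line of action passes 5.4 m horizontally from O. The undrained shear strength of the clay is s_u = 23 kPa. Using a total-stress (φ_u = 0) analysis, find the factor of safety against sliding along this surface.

FS = 0.65

Taking moments about the centre O, the resisting moment is provided by the undrained shear strength acting along the arc:
M_R = s_u·L_a·R = 23·29.60·18.5 = 12594.8 kN·m/m
M_D = W·d = 3575·5.4 = 19305.0 kN·m/m
FS = M_R / M_D = 12594.8 / 19305.0 = 0.652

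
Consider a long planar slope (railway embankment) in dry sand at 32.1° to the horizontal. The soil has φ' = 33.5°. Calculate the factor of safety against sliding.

FS = 1.06

For a dry cohesionless infinite slope the factor of safety is FS = tanφ' / tanβ.
FS = tan33.5° / tan32.1° = 0.6619 / 0.6273 = 1.055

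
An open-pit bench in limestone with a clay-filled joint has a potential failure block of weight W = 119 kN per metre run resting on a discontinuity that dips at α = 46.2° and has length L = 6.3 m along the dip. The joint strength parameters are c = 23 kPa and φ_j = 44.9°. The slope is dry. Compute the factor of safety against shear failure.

Resolving the block weight along and normal to the plane and applying the Mohr–Coulomb strength on the joint:
N' = W cosα = 119·cos46.2° = 82.4 kN/m
Driving force T = W sinα = 119·sin46.2° = 85.9 kN/m
Resisting force R = c·L + N'·tanφ_j = 23·6.3 + 82.4·tan44.9° = 144.9 + 82.1 = 227.0 kN/m
FS = R / T = 227.0 / 85.9 = 2.643

FS = 2.64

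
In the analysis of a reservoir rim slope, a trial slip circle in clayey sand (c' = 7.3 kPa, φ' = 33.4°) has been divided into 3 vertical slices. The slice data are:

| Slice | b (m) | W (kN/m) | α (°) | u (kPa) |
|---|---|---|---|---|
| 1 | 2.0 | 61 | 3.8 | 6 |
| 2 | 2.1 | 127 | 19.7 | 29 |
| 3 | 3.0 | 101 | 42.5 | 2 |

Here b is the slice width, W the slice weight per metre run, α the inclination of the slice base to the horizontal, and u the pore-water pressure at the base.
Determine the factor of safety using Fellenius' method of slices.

Ordinary method of slices: FS = Σ[c'·Δl_i + (W_i cosα_i − u_i·Δl_i)·tanφ'] / Σ W_i sinα_i, with Δl_i = b_i / cosα_i.
Slice 1: Δl = 2.0/cos3.8° = 2.004 m; N'_1 = 61·cos3.8° − 6·2.004 = 48.8; c'Δl = 14.63; W sinα = 4.0
Slice 2: Δl = 2.1/cos19.7° = 2.231 m; N'_2 = 127·cos19.7° − 29·2.231 = 54.9; c'Δl = 16.28; W sinα = 42.8
Slice 3: Δl = 3.0/cos42.5° = 4.069 m; N'_3 = 101·cos42.5° − 2·4.069 = 66.3; c'Δl = 29.70; W sinα = 68.2
Σc'Δl = 60.6 kN/m; ΣN' = 170.0 kN/m; ΣW sinα = 115.1 kN/m
Resisting = 60.6 + 170.0·tan33.4° = 60.6 + 112.1 = 172.7 kN/m
FS = 172.7 / 115.1 = 1.501

FS = 1.50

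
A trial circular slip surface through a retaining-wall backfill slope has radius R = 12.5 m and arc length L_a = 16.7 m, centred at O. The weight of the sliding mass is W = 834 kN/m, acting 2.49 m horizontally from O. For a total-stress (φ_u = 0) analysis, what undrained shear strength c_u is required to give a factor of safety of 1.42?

FS = c_u·L_a·R / (W·d), so c_u = FS·W·d / (L_a·R).
c_u = 1.42·834·2.49 / (16.70·12.5) = 2948.9 / 208.75 = 14.13 kPa

c_u = 14.1 kPa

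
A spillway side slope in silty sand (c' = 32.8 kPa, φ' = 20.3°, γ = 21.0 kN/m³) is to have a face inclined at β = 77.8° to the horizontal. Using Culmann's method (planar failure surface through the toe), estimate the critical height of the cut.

H_c = 12.38 m

Culmann's analysis gives the critical failure plane at α_cr = (β + φ')/2 = (77.8 + 20.3)/2 = 49.0°, and the critical height
H_c = (4c'/γ) · sinβ cosφ' / [1 − cos(β − φ')]
    = (4·32.8/21.0) · sin77.8°·cos20.3° / [1 − cos(57.5°)]
    = 6.248 · 0.9774·0.9379 / [1 − 0.5373]
    = 6.248 · 0.9167 / 0.4627
    = 12.38 m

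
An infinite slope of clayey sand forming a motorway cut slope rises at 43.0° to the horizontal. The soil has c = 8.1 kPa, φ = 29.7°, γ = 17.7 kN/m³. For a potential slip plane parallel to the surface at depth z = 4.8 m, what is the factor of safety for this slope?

For an infinite slope with a slip plane parallel to the surface (no pore pressure): FS = [c + γz cos²β tanφ] / [γz sinβ cosβ].
γz = 17.7·4.8 = 84.96 kN/m²
Numerator = 8.1 + 84.96·cos²43.0°·tan29.7° = 8.1 + 84.96·0.5349·0.5704 = 34.020 kPa
Denominator = 84.96·sin43.0°·cos43.0° = 84.96·0.6820·0.7314 = 42.377 kPa
FS = 34.020 / 42.377 = 0.803

FS = 0.80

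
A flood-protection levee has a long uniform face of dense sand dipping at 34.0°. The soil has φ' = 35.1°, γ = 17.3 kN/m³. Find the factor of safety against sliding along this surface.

For a dry cohesionless infinite slope the factor of safety is FS = tanφ' / tanβ.
FS = tan35.1° / tan34.0° = 0.7028 / 0.6745 = 1.042

FS = 1.04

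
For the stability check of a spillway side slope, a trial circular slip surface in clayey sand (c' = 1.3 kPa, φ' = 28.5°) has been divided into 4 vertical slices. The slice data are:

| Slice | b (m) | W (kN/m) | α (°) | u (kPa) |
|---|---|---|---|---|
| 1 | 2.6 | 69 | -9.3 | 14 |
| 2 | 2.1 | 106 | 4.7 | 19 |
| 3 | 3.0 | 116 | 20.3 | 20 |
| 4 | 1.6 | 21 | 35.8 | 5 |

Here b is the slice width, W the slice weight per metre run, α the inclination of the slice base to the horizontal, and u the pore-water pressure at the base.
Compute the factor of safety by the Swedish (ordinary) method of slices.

FS = 1.87

Ordinary method of slices: FS = Σ[c'·Δl_i + (W_i cosα_i − u_i·Δl_i)·tanφ'] / Σ W_i sinα_i, with Δl_i = b_i / cosα_i.
Slice 1: Δl = 2.6/cos(-9.3°) = 2.635 m; N'_1 = 69·cos(-9.3°) − 14·2.635 = 31.2; c'Δl = 3.43; W sinα = -11.2
Slice 2: Δl = 2.1/cos4.7° = 2.107 m; N'_2 = 106·cos4.7° − 19·2.107 = 65.6; c'Δl = 2.74; W sinα = 8.7
Slice 3: Δl = 3.0/cos20.3° = 3.199 m; N'_3 = 116·cos20.3° − 20·3.199 = 44.8; c'Δl = 4.16; W sinα = 40.2
Slice 4: Δl = 1.6/cos35.8° = 1.973 m; N'_4 = 21·cos35.8° − 5·1.973 = 7.2; c'Δl = 2.56; W sinα = 12.3
Σc'Δl = 12.9 kN/m; ΣN' = 148.8 kN/m; ΣW sinα = 50.1 kN/m
Resisting = 12.9 + 148.8·tan28.5° = 12.9 + 80.8 = 93.7 kN/m
FS = 93.7 / 50.1 = 1.871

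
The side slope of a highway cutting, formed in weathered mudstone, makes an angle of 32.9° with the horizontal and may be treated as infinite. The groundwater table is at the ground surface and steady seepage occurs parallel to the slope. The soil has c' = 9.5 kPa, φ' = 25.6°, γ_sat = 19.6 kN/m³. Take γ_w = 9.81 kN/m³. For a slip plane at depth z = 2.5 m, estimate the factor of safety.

With seepage parallel to the slope and the water table at the surface, the effective normal stress on the slip plane uses the buoyant unit weight γ' = γ_sat − γ_w while the driving shear stress uses γ_sat:
FS = [c' + γ' z cos²β tanφ'] / [γ_sat z sinβ cosβ]
γ' = 19.6 − 9.81 = 9.79 kN/m³
Numerator = 9.5 + 9.79·2.5·cos²32.9°·tan25.6° = 9.5 + 9.79·2.5·0.7050·0.4791 = 17.767 kPa
Denominator = 19.6·2.5·sin32.9°·cos32.9° = 19.6·2.5·0.5432·0.8396 = 22.347 kPa
FS = 17.767 / 22.347 = 0.795

FS = 0.80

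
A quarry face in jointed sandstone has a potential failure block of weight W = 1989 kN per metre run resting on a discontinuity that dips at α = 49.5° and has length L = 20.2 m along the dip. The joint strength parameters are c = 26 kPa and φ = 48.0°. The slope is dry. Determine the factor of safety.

FS = 1.30

Resolving the block weight along and normal to the plane and applying the Mohr–Coulomb strength on the joint:
N' = W cosα = 1989·cos49.5° = 1291.8 kN/m
Driving force T = W sinα = 1989·sin49.5° = 1512.4 kN/m
Resisting force R = c·L + N'·tanφ = 26·20.2 + 1291.8·tan48.0° = 525.2 + 1434.6 = 1959.8 kN/m
FS = R / T = 1959.8 / 1512.4 = 1.296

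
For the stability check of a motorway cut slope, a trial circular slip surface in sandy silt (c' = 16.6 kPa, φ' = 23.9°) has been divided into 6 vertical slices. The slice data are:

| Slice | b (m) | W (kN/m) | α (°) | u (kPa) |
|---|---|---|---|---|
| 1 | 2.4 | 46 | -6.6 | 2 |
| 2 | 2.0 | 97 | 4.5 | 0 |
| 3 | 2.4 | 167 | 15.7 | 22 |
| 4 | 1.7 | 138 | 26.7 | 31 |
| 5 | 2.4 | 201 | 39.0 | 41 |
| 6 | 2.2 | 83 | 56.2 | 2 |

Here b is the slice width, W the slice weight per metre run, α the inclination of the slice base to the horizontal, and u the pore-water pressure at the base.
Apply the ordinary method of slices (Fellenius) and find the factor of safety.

Ordinary method of slices: FS = Σ[c'·Δl_i + (W_i cosα_i − u_i·Δl_i)·tanφ'] / Σ W_i sinα_i, with Δl_i = b_i / cosα_i.
Slice 1: Δl = 2.4/cos(-6.6°) = 2.416 m; N'_1 = 46·cos(-6.6°) − 2·2.416 = 40.9; c'Δl = 40.11; W sinα = -5.3
Slice 2: Δl = 2.0/cos4.5° = 2.006 m; N'_2 = 97·cos4.5° − 0·2.006 = 96.7; c'Δl = 33.30; W sinα = 7.6
Slice 3: Δl = 2.4/cos15.7° = 2.493 m; N'_3 = 167·cos15.7° − 22·2.493 = 105.9; c'Δl = 41.38; W sinα = 45.2
Slice 4: Δl = 1.7/cos26.7° = 1.903 m; N'_4 = 138·cos26.7° − 31·1.903 = 64.3; c'Δl = 31.59; W sinα = 62.0
Slice 5: Δl = 2.4/cos39.0° = 3.088 m; N'_5 = 201·cos39.0° − 41·3.088 = 29.6; c'Δl = 51.26; W sinα = 126.5
Slice 6: Δl = 2.2/cos56.2° = 3.955 m; N'_6 = 83·cos56.2° − 2·3.955 = 38.3; c'Δl = 65.65; W sinα = 69.0
Σc'Δl = 263.3 kN/m; ΣN' = 375.6 kN/m; ΣW sinα = 305.0 kN/m
Resisting = 263.3 + 375.6·tan23.9° = 263.3 + 166.5 = 429.8 kN/m
FS = 429.8 / 305.0 = 1.409

FS = 1.41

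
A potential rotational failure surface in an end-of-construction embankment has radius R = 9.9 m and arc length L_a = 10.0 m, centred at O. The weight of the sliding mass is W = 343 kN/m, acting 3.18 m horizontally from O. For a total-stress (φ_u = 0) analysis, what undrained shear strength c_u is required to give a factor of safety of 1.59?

c_u = 17.5 kPa

FS = c_u·L_a·R / (W·d), so c_u = FS·W·d / (L_a·R).
c_u = 1.59·343·3.18 / (10.00·9.9) = 1734.3 / 99.00 = 17.52 kPa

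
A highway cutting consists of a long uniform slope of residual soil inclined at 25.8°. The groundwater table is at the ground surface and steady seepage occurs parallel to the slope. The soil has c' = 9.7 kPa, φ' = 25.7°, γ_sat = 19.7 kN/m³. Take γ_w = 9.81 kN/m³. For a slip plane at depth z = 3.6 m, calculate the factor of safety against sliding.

With seepage parallel to the slope and the water table at the surface, the effective normal stress on the slip plane uses the buoyant unit weight γ' = γ_sat − γ_w while the driving shear stress uses γ_sat:
FS = [c' + γ' z cos²β tanφ'] / [γ_sat z sinβ cosβ]
γ' = 19.7 − 9.81 = 9.89 kN/m³
Numerator = 9.7 + 9.89·3.6·cos²25.8°·tan25.7° = 9.7 + 9.89·3.6·0.8106·0.4813 = 23.589 kPa
Denominator = 19.7·3.6·sin25.8°·cos25.8° = 19.7·3.6·0.4352·0.9003 = 27.790 kPa
FS = 23.589 / 27.790 = 0.849

FS = 0.85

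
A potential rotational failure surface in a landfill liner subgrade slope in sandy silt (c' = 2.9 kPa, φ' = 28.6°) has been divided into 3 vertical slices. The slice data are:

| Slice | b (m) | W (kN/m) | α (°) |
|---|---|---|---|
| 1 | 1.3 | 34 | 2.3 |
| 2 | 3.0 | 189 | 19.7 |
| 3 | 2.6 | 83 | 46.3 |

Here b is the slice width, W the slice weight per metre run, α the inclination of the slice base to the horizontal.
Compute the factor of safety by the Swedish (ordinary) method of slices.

Ordinary method of slices: FS = Σ[c'·Δl_i + (W_i cosα_i)·tanφ'] / Σ W_i sinα_i, with Δl_i = b_i / cosα_i.
Slice 1: Δl = 1.3/cos2.3° = 1.301 m; N'_1 = 34·cos2.3° = 34.0; c'Δl = 3.77; W sinα = 1.4
Slice 2: Δl = 3.0/cos19.7° = 3.187 m; N'_2 = 189·cos19.7° = 177.9; c'Δl = 9.24; W sinα = 63.7
Slice 3: Δl = 2.6/cos46.3° = 3.763 m; N'_3 = 83·cos46.3° = 57.3; c'Δl = 10.91; W sinα = 60.0
Σc'Δl = 23.9 kN/m; ΣN' = 269.3 kN/m; ΣW sinα = 125.1 kN/m
Resisting = 23.9 + 269.3·tan28.6° = 23.9 + 146.8 = 170.7 kN/m
FS = 170.7 / 125.1 = 1.365

FS = 1.36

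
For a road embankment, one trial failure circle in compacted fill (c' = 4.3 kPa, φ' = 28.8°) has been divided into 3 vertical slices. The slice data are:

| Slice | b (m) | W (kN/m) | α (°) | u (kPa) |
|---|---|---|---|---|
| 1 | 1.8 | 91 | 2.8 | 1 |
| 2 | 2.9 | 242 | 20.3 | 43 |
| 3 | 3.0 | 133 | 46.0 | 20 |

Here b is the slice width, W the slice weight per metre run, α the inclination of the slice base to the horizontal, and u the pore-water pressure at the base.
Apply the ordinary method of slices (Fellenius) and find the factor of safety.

Ordinary method of slices: FS = Σ[c'·Δl_i + (W_i cosα_i − u_i·Δl_i)·tanφ'] / Σ W_i sinα_i, with Δl_i = b_i / cosα_i.
Slice 1: Δl = 1.8/cos2.8° = 1.802 m; N'_1 = 91·cos2.8° − 1·1.802 = 89.1; c'Δl = 7.75; W sinα = 4.4
Slice 2: Δl = 2.9/cos20.3° = 3.092 m; N'_2 = 242·cos20.3° − 43·3.092 = 94.0; c'Δl = 13.30; W sinα = 84.0
Slice 3: Δl = 3.0/cos46.0° = 4.319 m; N'_3 = 133·cos46.0° − 20·4.319 = 6.0; c'Δl = 18.57; W sinα = 95.7
Σc'Δl = 39.6 kN/m; ΣN' = 189.1 kN/m; ΣW sinα = 184.1 kN/m
Resisting = 39.6 + 189.1·tan28.8° = 39.6 + 104.0 = 143.6 kN/m
FS = 143.6 / 184.1 = 0.780

FS = 0.78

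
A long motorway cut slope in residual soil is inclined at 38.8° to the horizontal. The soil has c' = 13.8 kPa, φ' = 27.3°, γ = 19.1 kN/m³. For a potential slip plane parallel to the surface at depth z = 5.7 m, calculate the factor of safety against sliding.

For an infinite slope with a slip plane parallel to the surface (no pore pressure): FS = [c' + γz cos²β tanφ'] / [γz sinβ cosβ].
γz = 19.1·5.7 = 108.87 kN/m²
Numerator = 13.8 + 108.87·cos²38.8°·tan27.3° = 13.8 + 108.87·0.6074·0.5161 = 47.929 kPa
Denominator = 108.87·sin38.8°·cos38.8° = 108.87·0.6266·0.7793 = 53.165 kPa
FS = 47.929 / 53.165 = 0.902

FS = 0.90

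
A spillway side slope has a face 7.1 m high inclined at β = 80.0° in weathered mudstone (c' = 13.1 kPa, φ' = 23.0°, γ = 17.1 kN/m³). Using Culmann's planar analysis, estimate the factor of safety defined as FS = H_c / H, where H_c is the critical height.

FS = 0.86

H_c = (4c'/γ) · sinβ cosφ' / [1 − cos(β − φ')]
    = (4·13.1/17.1) · sin80.0°·cos23.0° / [1 − cos57.0°]
    = 3.064 · 0.9065 / 0.4554 = 6.10 m
FS = H_c / H = 6.10 / 7.1 = 0.859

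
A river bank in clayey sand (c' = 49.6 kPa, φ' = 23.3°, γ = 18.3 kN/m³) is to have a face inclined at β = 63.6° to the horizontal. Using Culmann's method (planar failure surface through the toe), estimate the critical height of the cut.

H_c = 37.58 m

Culmann's analysis gives the critical failure plane at α_cr = (β + φ')/2 = (63.6 + 23.3)/2 = 43.5°, and the critical height
H_c = (4c'/γ) · sinβ cosφ' / [1 − cos(β − φ')]
    = (4·49.6/18.3) · sin63.6°·cos23.3° / [1 − cos(40.3°)]
    = 10.842 · 0.8957·0.9184 / [1 − 0.7627]
    = 10.842 · 0.8227 / 0.2373
    = 37.58 m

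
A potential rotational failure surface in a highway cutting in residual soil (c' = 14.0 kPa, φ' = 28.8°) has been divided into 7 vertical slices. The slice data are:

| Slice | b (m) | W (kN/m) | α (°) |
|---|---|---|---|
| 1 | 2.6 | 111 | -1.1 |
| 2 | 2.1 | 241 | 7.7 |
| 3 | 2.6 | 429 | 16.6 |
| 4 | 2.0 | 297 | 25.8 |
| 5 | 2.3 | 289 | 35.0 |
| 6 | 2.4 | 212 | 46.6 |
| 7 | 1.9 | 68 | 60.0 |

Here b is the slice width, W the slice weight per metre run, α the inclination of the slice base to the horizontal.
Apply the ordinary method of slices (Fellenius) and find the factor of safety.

Ordinary method of slices: FS = Σ[c'·Δl_i + (W_i cosα_i)·tanφ'] / Σ W_i sinα_i, with Δl_i = b_i / cosα_i.
Slice 1: Δl = 2.6/cos(-1.1°) = 2.600 m; N'_1 = 111·cos(-1.1°) = 111.0; c'Δl = 36.41; W sinα = -2.1
Slice 2: Δl = 2.1/cos7.7° = 2.119 m; N'_2 = 241·cos7.7° = 238.8; c'Δl = 29.67; W sinα = 32.3
Slice 3: Δl = 2.6/cos16.6° = 2.713 m; N'_3 = 429·cos16.6° = 411.1; c'Δl = 37.98; W sinα = 122.6
Slice 4: Δl = 2.0/cos25.8° = 2.221 m; N'_4 = 297·cos25.8° = 267.4; c'Δl = 31.10; W sinα = 129.3
Slice 5: Δl = 2.3/cos35.0° = 2.808 m; N'_5 = 289·cos35.0° = 236.7; c'Δl = 39.31; W sinα = 165.8
Slice 6: Δl = 2.4/cos46.6° = 3.493 m; N'_6 = 212·cos46.6° = 145.7; c'Δl = 48.90; W sinα = 154.0
Slice 7: Δl = 1.9/cos60.0° = 3.800 m; N'_7 = 68·cos60.0° = 34.0; c'Δl = 53.20; W sinα = 58.9
Σc'Δl = 276.6 kN/m; ΣN' = 1444.7 kN/m; ΣW sinα = 660.7 kN/m
Resisting = 276.6 + 1444.7·tan28.8° = 276.6 + 794.2 = 1070.8 kN/m
FS = 1070.8 / 660.7 = 1.621

FS = 1.62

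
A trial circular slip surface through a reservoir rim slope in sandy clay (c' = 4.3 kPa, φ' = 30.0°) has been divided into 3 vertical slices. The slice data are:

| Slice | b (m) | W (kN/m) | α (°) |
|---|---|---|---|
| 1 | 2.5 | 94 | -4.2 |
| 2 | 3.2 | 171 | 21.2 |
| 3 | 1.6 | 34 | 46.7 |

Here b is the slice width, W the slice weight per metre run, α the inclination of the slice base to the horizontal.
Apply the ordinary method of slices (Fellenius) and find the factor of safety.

Ordinary method of slices: FS = Σ[c'·Δl_i + (W_i cosα_i)·tanφ'] / Σ W_i sinα_i, with Δl_i = b_i / cosα_i.
Slice 1: Δl = 2.5/cos(-4.2°) = 2.507 m; N'_1 = 94·cos(-4.2°) = 93.7; c'Δl = 10.78; W sinα = -6.9
Slice 2: Δl = 3.2/cos21.2° = 3.432 m; N'_2 = 171·cos21.2° = 159.4; c'Δl = 14.76; W sinα = 61.8
Slice 3: Δl = 1.6/cos46.7° = 2.333 m; N'_3 = 34·cos46.7° = 23.3; c'Δl = 10.03; W sinα = 24.7
Σc'Δl = 35.6 kN/m; ΣN' = 276.5 kN/m; ΣW sinα = 79.7 kN/m
Resisting = 35.6 + 276.5·tan30.0° = 35.6 + 159.6 = 195.2 kN/m
FS = 195.2 / 79.7 = 2.449

FS = 2.45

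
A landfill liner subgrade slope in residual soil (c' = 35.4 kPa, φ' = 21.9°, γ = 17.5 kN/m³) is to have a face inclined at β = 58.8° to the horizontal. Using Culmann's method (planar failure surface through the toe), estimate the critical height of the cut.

H_c = 32.06 m

Culmann's analysis gives the critical failure plane at α_cr = (β + φ')/2 = (58.8 + 21.9)/2 = 40.3°, and the critical height
H_c = (4c'/γ) · sinβ cosφ' / [1 − cos(β − φ')]
    = (4·35.4/17.5) · sin58.8°·cos21.9° / [1 − cos(36.9°)]
    = 8.091 · 0.8554·0.9278 / [1 − 0.7997]
    = 8.091 · 0.7936 / 0.2003
    = 32.06 m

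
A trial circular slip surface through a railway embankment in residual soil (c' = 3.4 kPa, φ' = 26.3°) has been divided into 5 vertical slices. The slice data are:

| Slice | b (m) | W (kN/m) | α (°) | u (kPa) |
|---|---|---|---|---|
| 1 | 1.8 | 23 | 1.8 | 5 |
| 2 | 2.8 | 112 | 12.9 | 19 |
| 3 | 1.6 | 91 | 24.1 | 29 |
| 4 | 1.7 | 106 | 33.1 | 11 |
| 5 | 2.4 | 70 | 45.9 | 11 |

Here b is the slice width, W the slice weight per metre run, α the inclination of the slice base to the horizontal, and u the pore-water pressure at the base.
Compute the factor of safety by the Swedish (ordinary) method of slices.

FS = 0.75

Ordinary method of slices: FS = Σ[c'·Δl_i + (W_i cosα_i − u_i·Δl_i)·tanφ'] / Σ W_i sinα_i, with Δl_i = b_i / cosα_i.
Slice 1: Δl = 1.8/cos1.8° = 1.801 m; N'_1 = 23·cos1.8° − 5·1.801 = 14.0; c'Δl = 6.12; W sinα = 0.7
Slice 2: Δl = 2.8/cos12.9° = 2.872 m; N'_2 = 112·cos12.9° − 19·2.872 = 54.6; c'Δl = 9.77; W sinα = 25.0
Slice 3: Δl = 1.6/cos24.1° = 1.753 m; N'_3 = 91·cos24.1° − 29·1.753 = 32.2; c'Δl = 5.96; W sinα = 37.2
Slice 4: Δl = 1.7/cos33.1° = 2.029 m; N'_4 = 106·cos33.1° − 11·2.029 = 66.5; c'Δl = 6.90; W sinα = 57.9
Slice 5: Δl = 2.4/cos45.9° = 3.449 m; N'_5 = 70·cos45.9° − 11·3.449 = 10.8; c'Δl = 11.73; W sinα = 50.3
Σc'Δl = 40.5 kN/m; ΣN' = 178.1 kN/m; ΣW sinα = 171.0 kN/m
Resisting = 40.5 + 178.1·tan26.3° = 40.5 + 88.0 = 128.5 kN/m
FS = 128.5 / 171.0 = 0.751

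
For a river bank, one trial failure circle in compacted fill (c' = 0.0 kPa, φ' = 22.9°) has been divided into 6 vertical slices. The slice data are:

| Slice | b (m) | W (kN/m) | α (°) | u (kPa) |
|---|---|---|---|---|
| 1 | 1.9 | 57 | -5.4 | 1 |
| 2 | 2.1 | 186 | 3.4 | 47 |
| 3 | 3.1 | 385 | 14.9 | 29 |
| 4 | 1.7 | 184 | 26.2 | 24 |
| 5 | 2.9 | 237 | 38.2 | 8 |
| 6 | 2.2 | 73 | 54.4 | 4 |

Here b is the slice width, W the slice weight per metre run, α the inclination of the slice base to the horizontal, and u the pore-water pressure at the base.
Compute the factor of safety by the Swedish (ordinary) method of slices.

Ordinary method of slices: FS = Σ[c'·Δl_i + (W_i cosα_i − u_i·Δl_i)·tanφ'] / Σ W_i sinα_i, with Δl_i = b_i / cosα_i.
Slice 1: Δl = 1.9/cos(-5.4°) = 1.908 m; N'_1 = 57·cos(-5.4°) − 1·1.908 = 54.8; c'Δl = 0.00; W sinα = -5.4
Slice 2: Δl = 2.1/cos3.4° = 2.104 m; N'_2 = 186·cos3.4° − 47·2.104 = 86.8; c'Δl = 0.00; W sinα = 11.0
Slice 3: Δl = 3.1/cos14.9° = 3.208 m; N'_3 = 385·cos14.9° − 29·3.208 = 279.0; c'Δl = 0.00; W sinα = 99.0
Slice 4: Δl = 1.7/cos26.2° = 1.895 m; N'_4 = 184·cos26.2° − 24·1.895 = 119.6; c'Δl = 0.00; W sinα = 81.2
Slice 5: Δl = 2.9/cos38.2° = 3.690 m; N'_5 = 237·cos38.2° − 8·3.690 = 156.7; c'Δl = 0.00; W sinα = 146.6
Slice 6: Δl = 2.2/cos54.4° = 3.779 m; N'_6 = 73·cos54.4° − 4·3.779 = 27.4; c'Δl = 0.00; W sinα = 59.4
Σc'Δl = 0.0 kN/m; ΣN' = 724.4 kN/m; ΣW sinα = 391.8 kN/m
Resisting = 0.0 + 724.4·tan22.9° = 0.0 + 306.0 = 306.0 kN/m
FS = 306.0 / 391.8 = 0.781

FS = 0.78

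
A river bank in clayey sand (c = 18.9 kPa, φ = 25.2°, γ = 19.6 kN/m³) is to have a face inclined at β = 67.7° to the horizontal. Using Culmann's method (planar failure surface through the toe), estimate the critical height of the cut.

H_c = 12.29 m

Culmann's analysis gives the critical failure plane at α_cr = (β + φ)/2 = (67.7 + 25.2)/2 = 46.5°, and the critical height
H_c = (4c/γ) · sinβ cosφ / [1 − cos(β − φ)]
    = (4·18.9/19.6) · sin67.7°·cos25.2° / [1 − cos(42.5°)]
    = 3.857 · 0.9252·0.9048 / [1 − 0.7373]
    = 3.857 · 0.8372 / 0.2627
    = 12.29 m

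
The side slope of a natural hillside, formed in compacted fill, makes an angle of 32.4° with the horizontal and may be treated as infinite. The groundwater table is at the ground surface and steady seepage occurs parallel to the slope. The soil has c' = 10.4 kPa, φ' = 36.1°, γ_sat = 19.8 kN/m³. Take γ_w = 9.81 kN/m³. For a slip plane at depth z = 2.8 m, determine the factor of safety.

FS = 0.99

With seepage parallel to the slope and the water table at the surface, the effective normal stress on the slip plane uses the buoyant unit weight γ' = γ_sat − γ_w while the driving shear stress uses γ_sat:
FS = [c' + γ' z cos²β tanφ'] / [γ_sat z sinβ cosβ]
γ' = 19.8 − 9.81 = 9.99 kN/m³
Numerator = 10.4 + 9.99·2.8·cos²32.4°·tan36.1° = 10.4 + 9.99·2.8·0.7129·0.7292 = 24.941 kPa
Denominator = 19.8·2.8·sin32.4°·cos32.4° = 19.8·2.8·0.5358·0.8443 = 25.082 kPa
FS = 24.941 / 25.082 = 0.994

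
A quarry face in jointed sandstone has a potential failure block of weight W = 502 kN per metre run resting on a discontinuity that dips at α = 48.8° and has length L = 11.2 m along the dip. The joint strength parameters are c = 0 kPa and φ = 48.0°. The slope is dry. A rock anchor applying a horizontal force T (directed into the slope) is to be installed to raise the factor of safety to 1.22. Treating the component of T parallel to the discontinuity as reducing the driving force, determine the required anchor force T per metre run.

Resolving forces along and normal to the sliding plane, with the horizontal anchor force T adding T·sinα to the effective normal force and T·cosα acting up the plane against the driving force:
FS = [cL + (W cosα + T sinα) tanφ] / [W sinα − T cosα]
Without the anchor: N' = 330.7 kN/m, driving T_d = 377.7 kN/m, resisting R = 0·11.2 + 330.7·tan48.0° = 367.2 kN/m, FS = 0.97.
Setting FS = 1.22 and solving for T:
1.22·(377.7 − T cos48.8°) = 367.2 + T sin48.8°·tan48.0°
T·(sin48.8°·tan48.0° + 1.22·cos48.8°) = 1.22·377.7 − 367.2
T·(0.7524·1.1106 + 1.22·0.6587) = 460.8 − 367.2 = 93.6
T·1.6392 = 93.6
T = 57.1 kN/m

T = 57 kN/m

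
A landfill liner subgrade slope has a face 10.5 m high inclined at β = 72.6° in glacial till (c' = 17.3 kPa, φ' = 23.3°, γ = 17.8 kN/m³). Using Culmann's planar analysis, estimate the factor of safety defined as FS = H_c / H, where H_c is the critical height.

FS = 0.93

H_c = (4c'/γ) · sinβ cosφ' / [1 − cos(β − φ')]
    = (4·17.3/17.8) · sin72.6°·cos23.3° / [1 − cos49.3°]
    = 3.888 · 0.8764 / 0.3479 = 9.79 m
FS = H_c / H = 9.79 / 10.5 = 0.933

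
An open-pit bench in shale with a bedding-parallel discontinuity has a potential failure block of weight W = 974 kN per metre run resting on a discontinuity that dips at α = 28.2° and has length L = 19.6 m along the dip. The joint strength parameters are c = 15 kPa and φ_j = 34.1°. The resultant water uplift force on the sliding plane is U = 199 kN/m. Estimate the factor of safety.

FS = 1.61

Resolving the block weight along and normal to the plane and applying the Mohr–Coulomb strength on the joint:
N' = W cosα − U = 974·cos28.2° − 199 = 659.4 kN/m
Driving force T = W sinα = 974·sin28.2° = 460.3 kN/m
Resisting force R = c·L + N'·tanφ_j = 15·19.6 + 659.4·tan34.1° = 294.0 + 446.4 = 740.4 kN/m
FS = R / T = 740.4 / 460.3 = 1.609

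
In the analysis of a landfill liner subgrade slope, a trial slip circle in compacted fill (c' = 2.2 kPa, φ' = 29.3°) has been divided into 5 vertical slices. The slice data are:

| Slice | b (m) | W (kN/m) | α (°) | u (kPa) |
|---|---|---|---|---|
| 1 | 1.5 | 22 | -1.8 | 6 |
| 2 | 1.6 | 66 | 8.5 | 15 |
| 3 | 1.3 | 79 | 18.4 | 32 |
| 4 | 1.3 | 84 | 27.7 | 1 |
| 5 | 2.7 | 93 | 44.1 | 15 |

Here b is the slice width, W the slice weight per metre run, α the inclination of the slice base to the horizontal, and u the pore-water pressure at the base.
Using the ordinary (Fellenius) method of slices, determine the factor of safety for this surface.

Ordinary method of slices: FS = Σ[c'·Δl_i + (W_i cosα_i − u_i·Δl_i)·tanφ'] / Σ W_i sinα_i, with Δl_i = b_i / cosα_i.
Slice 1: Δl = 1.5/cos(-1.8°) = 1.501 m; N'_1 = 22·cos(-1.8°) − 6·1.501 = 13.0; c'Δl = 3.30; W sinα = -0.7
Slice 2: Δl = 1.6/cos8.5° = 1.618 m; N'_2 = 66·cos8.5° − 15·1.618 = 41.0; c'Δl = 3.56; W sinα = 9.8
Slice 3: Δl = 1.3/cos18.4° = 1.370 m; N'_3 = 79·cos18.4° − 32·1.370 = 31.1; c'Δl = 3.01; W sinα = 24.9
Slice 4: Δl = 1.3/cos27.7° = 1.468 m; N'_4 = 84·cos27.7° − 1·1.468 = 72.9; c'Δl = 3.23; W sinα = 39.0
Slice 5: Δl = 2.7/cos44.1° = 3.760 m; N'_5 = 93·cos44.1° − 15·3.760 = 10.4; c'Δl = 8.27; W sinα = 64.7
Σc'Δl = 21.4 kN/m; ΣN' = 168.4 kN/m; ΣW sinα = 137.8 kN/m
Resisting = 21.4 + 168.4·tan29.3° = 21.4 + 94.5 = 115.9 kN/m
FS = 115.9 / 137.8 = 0.841

FS = 0.84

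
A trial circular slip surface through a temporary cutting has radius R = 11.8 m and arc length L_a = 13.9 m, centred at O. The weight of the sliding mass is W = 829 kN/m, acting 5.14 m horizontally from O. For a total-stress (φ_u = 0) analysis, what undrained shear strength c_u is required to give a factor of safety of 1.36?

c_u = 35.3 kPa

FS = c_u·L_a·R / (W·d), so c_u = FS·W·d / (L_a·R).
c_u = 1.36·829·5.14 / (13.90·11.8) = 5795.0 / 164.02 = 35.33 kPa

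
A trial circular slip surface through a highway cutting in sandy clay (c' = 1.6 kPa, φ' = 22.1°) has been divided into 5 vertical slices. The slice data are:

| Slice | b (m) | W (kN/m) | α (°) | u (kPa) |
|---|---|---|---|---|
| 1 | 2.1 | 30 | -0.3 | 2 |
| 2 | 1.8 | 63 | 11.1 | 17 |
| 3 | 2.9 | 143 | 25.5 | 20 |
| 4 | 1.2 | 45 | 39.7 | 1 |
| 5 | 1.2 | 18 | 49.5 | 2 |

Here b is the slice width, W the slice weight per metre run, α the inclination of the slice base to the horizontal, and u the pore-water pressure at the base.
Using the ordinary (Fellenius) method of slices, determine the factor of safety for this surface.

Ordinary method of slices: FS = Σ[c'·Δl_i + (W_i cosα_i − u_i·Δl_i)·tanφ'] / Σ W_i sinα_i, with Δl_i = b_i / cosα_i.
Slice 1: Δl = 2.1/cos(-0.3°) = 2.100 m; N'_1 = 30·cos(-0.3°) − 2·2.100 = 25.8; c'Δl = 3.36; W sinα = -0.2
Slice 2: Δl = 1.8/cos11.1° = 1.834 m; N'_2 = 63·cos11.1° − 17·1.834 = 30.6; c'Δl = 2.93; W sinα = 12.1
Slice 3: Δl = 2.9/cos25.5° = 3.213 m; N'_3 = 143·cos25.5° − 20·3.213 = 64.8; c'Δl = 5.14; W sinα = 61.6
Slice 4: Δl = 1.2/cos39.7° = 1.560 m; N'_4 = 45·cos39.7° − 1·1.560 = 33.1; c'Δl = 2.50; W sinα = 28.7
Slice 5: Δl = 1.2/cos49.5° = 1.848 m; N'_5 = 18·cos49.5° − 2·1.848 = 8.0; c'Δl = 2.96; W sinα = 13.7
Σc'Δl = 16.9 kN/m; ΣN' = 162.3 kN/m; ΣW sinα = 116.0 kN/m
Resisting = 16.9 + 162.3·tan22.1° = 16.9 + 65.9 = 82.8 kN/m
FS = 82.8 / 116.0 = 0.714

FS = 0.71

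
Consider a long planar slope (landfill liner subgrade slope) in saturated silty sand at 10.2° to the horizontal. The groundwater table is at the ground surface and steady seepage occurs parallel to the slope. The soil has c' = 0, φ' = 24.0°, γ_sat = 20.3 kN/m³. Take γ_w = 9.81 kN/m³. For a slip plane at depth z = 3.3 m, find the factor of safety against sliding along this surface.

With seepage parallel to the slope and the water table at the surface, the effective normal stress on the slip plane uses the buoyant unit weight γ' = γ_sat − γ_w while the driving shear stress uses γ_sat:
FS = [c' + γ' z cos²β tanφ'] / [γ_sat z sinβ cosβ]
(For c' = 0 this reduces to FS = (γ'/γ_sat)·tanφ'/tanβ.)
γ' = 20.3 − 9.81 = 10.49 kN/m³
Numerator = 0.0 + 10.49·3.3·cos²10.2°·tan24.0° = 0.0 + 10.49·3.3·0.9686·0.4452 = 14.929 kPa
Denominator = 20.3·3.3·sin10.2°·cos10.2° = 20.3·3.3·0.1771·0.9842 = 11.675 kPa
FS = 14.929 / 11.675 = 1.279

FS = 1.28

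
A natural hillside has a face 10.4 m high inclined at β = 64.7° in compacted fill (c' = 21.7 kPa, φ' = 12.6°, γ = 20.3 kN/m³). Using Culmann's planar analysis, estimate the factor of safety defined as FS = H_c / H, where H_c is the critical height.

H_c = (4c'/γ) · sinβ cosφ' / [1 − cos(β − φ')]
    = (4·21.7/20.3) · sin64.7°·cos12.6° / [1 − cos52.1°]
    = 4.276 · 0.8823 / 0.3857 = 9.78 m
FS = H_c / H = 9.78 / 10.4 = 0.940

FS = 0.94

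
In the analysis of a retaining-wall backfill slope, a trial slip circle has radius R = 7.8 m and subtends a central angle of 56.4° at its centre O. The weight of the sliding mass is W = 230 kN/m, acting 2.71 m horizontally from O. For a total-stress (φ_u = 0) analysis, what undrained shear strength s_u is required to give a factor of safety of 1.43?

FS = s_u·L_a·R / (W·d), so s_u = FS·W·d / (L_a·R).
Arc length L_a = R·θ = 7.8·(56.4°·π/180) = 7.8·0.9844 = 7.68 m
s_u = 1.43·230·2.71 / (7.68·7.8) = 891.3 / 59.89 = 14.88 kPa

s_u = 14.9 kPa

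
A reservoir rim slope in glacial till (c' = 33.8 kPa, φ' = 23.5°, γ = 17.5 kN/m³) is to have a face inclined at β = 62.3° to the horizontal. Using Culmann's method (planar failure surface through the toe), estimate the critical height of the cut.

Culmann's analysis gives the critical failure plane at α_cr = (β + φ')/2 = (62.3 + 23.5)/2 = 42.9°, and the critical height
H_c = (4c'/γ) · sinβ cosφ' / [1 − cos(β − φ')]
    = (4·33.8/17.5) · sin62.3°·cos23.5° / [1 − cos(38.8°)]
    = 7.726 · 0.8854·0.9171 / [1 − 0.7793]
    = 7.726 · 0.8120 / 0.2207
    = 28.43 m

H_c = 28.43 m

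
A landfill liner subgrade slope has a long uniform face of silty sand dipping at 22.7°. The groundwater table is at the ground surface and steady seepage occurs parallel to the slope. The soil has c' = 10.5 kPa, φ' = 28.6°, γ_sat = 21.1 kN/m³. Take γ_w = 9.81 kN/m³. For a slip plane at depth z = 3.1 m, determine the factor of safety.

With seepage parallel to the slope and the water table at the surface, the effective normal stress on the slip plane uses the buoyant unit weight γ' = γ_sat − γ_w while the driving shear stress uses γ_sat:
FS = [c' + γ' z cos²β tanφ'] / [γ_sat z sinβ cosβ]
γ' = 21.1 − 9.81 = 11.29 kN/m³
Numerator = 10.5 + 11.29·3.1·cos²22.7°·tan28.6° = 10.5 + 11.29·3.1·0.8511·0.5452 = 26.740 kPa
Denominator = 21.1·3.1·sin22.7°·cos22.7° = 21.1·3.1·0.3859·0.9225 = 23.287 kPa
FS = 26.740 / 23.287 = 1.148

FS = 1.15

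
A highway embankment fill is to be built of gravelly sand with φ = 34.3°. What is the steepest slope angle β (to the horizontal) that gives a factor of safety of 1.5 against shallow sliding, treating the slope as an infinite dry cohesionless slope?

β = 24.5°

For an infinite dry cohesionless slope FS = tanφ/tanβ, so tanβ = tanφ / FS.
tanβ = tan34.3° / 1.5 = 0.6822 / 1.5 = 0.4548
β = arctan(0.4548) = 24.45°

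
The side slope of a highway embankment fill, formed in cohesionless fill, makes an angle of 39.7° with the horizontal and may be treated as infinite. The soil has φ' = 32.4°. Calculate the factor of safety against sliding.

For a dry cohesionless infinite slope the factor of safety is FS = tanφ' / tanβ.
FS = tan32.4° / tan39.7° = 0.6346 / 0.8302 = 0.764

FS = 0.76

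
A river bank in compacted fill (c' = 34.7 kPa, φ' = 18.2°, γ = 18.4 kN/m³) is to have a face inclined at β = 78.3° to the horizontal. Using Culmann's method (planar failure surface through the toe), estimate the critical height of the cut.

H_c = 13.99 m

Culmann's analysis gives the critical failure plane at α_cr = (β + φ')/2 = (78.3 + 18.2)/2 = 48.2°, and the critical height
H_c = (4c'/γ) · sinβ cosφ' / [1 − cos(β − φ')]
    = (4·34.7/18.4) · sin78.3°·cos18.2° / [1 − cos(60.1°)]
    = 7.543 · 0.9792·0.9500 / [1 − 0.4985]
    = 7.543 · 0.9302 / 0.5015
    = 13.99 m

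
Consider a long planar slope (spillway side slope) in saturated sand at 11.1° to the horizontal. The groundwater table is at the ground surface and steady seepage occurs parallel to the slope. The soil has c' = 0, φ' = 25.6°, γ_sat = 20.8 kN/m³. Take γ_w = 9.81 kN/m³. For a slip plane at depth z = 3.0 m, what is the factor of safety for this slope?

With seepage parallel to the slope and the water table at the surface, the effective normal stress on the slip plane uses the buoyant unit weight γ' = γ_sat − γ_w while the driving shear stress uses γ_sat:
FS = [c' + γ' z cos²β tanφ'] / [γ_sat z sinβ cosβ]
(For c' = 0 this reduces to FS = (γ'/γ_sat)·tanφ'/tanβ.)
γ' = 20.8 − 9.81 = 10.99 kN/m³
Numerator = 0.0 + 10.99·3.0·cos²11.1°·tan25.6° = 0.0 + 10.99·3.0·0.9629·0.4791 = 15.211 kPa
Denominator = 20.8·3.0·sin11.1°·cos11.1° = 20.8·3.0·0.1925·0.9813 = 11.789 kPa
FS = 15.211 / 11.789 = 1.290

FS = 1.29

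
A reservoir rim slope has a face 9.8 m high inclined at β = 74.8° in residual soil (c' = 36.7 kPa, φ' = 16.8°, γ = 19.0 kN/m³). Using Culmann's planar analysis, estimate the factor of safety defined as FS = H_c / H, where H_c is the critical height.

FS = 1.55

H_c = (4c'/γ) · sinβ cosφ' / [1 − cos(β − φ')]
    = (4·36.7/19.0) · sin74.8°·cos16.8° / [1 − cos58.0°]
    = 7.726 · 0.9238 / 0.4701 = 15.18 m
FS = H_c / H = 15.18 / 9.8 = 1.549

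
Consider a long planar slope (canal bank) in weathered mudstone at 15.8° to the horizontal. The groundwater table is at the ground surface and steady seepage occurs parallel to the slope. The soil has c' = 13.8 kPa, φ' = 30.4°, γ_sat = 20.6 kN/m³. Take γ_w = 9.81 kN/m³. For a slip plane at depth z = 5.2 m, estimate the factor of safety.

FS = 1.58

With seepage parallel to the slope and the water table at the surface, the effective normal stress on the slip plane uses the buoyant unit weight γ' = γ_sat − γ_w while the driving shear stress uses γ_sat:
FS = [c' + γ' z cos²β tanφ'] / [γ_sat z sinβ cosβ]
γ' = 20.6 − 9.81 = 10.79 kN/m³
Numerator = 13.8 + 10.79·5.2·cos²15.8°·tan30.4° = 13.8 + 10.79·5.2·0.9259·0.5867 = 44.278 kPa
Denominator = 20.6·5.2·sin15.8°·cos15.8° = 20.6·5.2·0.2723·0.9622 = 28.065 kPa
FS = 44.278 / 28.065 = 1.578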